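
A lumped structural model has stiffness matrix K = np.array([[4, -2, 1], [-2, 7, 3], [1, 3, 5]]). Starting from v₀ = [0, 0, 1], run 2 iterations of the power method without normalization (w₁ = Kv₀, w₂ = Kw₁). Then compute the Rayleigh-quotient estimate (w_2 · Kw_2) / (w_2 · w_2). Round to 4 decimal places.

w1 = Kv₀ = (4·0 + (-2)·0 + 1·1; (-2)·0 + 7·0 + 3·1; 1·0 + 3·0 + 5·1) = (1, 3, 5)
w2 = Kw1 = (4·1 + (-2)·3 + 1·5; (-2)·1 + 7·3 + 3·5; 1·1 + 3·3 + 5·5) = (3, 34, 35)
Kw2 = (-21, 337, 280)
w2·Kw2 = 3·(-21) + 34·337 + 35·280 = 21195; w2·w2 = 3·3 + 34·34 + 35·35 = 2390
λ ≈ 21195/2390 = 8.8682

λ ≈ 8.8682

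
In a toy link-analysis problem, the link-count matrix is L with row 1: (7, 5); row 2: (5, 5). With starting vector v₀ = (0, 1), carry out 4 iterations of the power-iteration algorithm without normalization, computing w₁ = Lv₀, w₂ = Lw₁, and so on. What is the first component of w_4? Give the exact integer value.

w1 = Lv₀ = (5, 5)
w2 = Lw1 = (60, 50)
w3 = Lw2 = (670, 550)
w4 = Lw3 = (7440, 6100)
The requested component of w4 is 7440.

7440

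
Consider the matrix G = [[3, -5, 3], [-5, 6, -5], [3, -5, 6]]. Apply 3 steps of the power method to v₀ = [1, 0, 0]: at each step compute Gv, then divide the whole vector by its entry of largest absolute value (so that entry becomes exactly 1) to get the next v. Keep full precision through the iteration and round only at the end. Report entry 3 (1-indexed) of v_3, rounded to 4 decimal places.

Gv0 = (3.00000, -5.00000, 3.00000); divide by -5.00000 → v1 = (-0.60000, 1.00000, -0.60000)
Gv1 = (-8.60000, 12.00000, -10.40000); divide by 12.00000 → v2 = (-0.71667, 1.00000, -0.86667)
Gv2 = (-9.75000, 13.91667, -12.35000); divide by 13.91667 → v3 = (-0.70060, 1.00000, -0.88743)
Requested entry of v3: 741/-835 = -0.8874

-0.8874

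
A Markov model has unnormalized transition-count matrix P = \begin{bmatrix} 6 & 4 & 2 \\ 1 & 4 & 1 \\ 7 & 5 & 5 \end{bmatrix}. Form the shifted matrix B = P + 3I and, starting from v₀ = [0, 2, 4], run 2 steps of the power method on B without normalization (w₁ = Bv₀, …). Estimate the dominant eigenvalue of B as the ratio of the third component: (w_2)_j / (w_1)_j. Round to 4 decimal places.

B = P + 3I has rows (9, 4, 2); (1, 7, 1); (7, 5, 8)
w1 = Bv₀ = (9·0 + 4·2 + 2·4; 1·0 + 7·2 + 1·4; 7·0 + 5·2 + 8·4) = (16, 18, 42)
w2 = Bw1 = (9·16 + 4·18 + 2·42; 1·16 + 7·18 + 1·42; 7·16 + 5·18 + 8·42) = (300, 184, 538)
Ratio: 538/42 = 12.8095

12.8095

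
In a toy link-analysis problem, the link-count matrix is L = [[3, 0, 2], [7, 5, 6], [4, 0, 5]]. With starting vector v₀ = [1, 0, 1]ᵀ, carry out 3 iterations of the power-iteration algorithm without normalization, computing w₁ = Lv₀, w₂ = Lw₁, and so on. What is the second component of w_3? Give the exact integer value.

1391

w1 = Lv₀ = (3·1 + 0·0 + 2·1; 7·1 + 5·0 + 6·1; 4·1 + 0·0 + 5·1) = (5, 13, 9)
w2 = Lw1 = (3·5 + 0·13 + 2·9; 7·5 + 5·13 + 6·9; 4·5 + 0·13 + 5·9) = (33, 154, 65)
w3 = Lw2 = (229, 1391, 457)
The requested component of w3 is 1391.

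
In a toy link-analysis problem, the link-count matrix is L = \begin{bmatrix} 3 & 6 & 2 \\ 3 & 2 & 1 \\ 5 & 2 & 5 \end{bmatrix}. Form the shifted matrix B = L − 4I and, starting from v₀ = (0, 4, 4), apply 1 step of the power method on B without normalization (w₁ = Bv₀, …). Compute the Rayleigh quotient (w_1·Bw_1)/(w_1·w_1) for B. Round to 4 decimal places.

μ ≈ 0.4054

B = L − 4I has rows (-1, 6, 2); (3, -2, 1); (5, 2, 1)
w1 = Bv₀ = ((-1)·0 + 6·4 + 2·4; 3·0 + (-2)·4 + 1·4; 5·0 + 2·4 + 1·4) = (32, -4, 12)
Bw1 = (-32, 116, 164)
w1·Bw1 = 480; w1·w1 = 1184; μ ≈ 480/1184 = 0.4054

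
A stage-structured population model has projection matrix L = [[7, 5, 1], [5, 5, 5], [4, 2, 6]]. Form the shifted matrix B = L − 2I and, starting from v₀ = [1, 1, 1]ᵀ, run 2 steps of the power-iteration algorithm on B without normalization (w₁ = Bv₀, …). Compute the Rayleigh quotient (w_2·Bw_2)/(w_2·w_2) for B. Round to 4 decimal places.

B = L − 2I has rows (5, 5, 1); (5, 3, 5); (4, 2, 4)
w1 = Bv₀ = (5·1 + 5·1 + 1·1; 5·1 + 3·1 + 5·1; 4·1 + 2·1 + 4·1) = (11, 13, 10)
w2 = Bw1 = (5·11 + 5·13 + 1·10; 5·11 + 3·13 + 5·10; 4·11 + 2·13 + 4·10) = (130, 144, 110)
Bw2 = (1480, 1632, 1248)
w2·Bw2 = 564688; w2·w2 = 49736; μ ≈ 564688/49736 = 11.3537

μ ≈ 11.3537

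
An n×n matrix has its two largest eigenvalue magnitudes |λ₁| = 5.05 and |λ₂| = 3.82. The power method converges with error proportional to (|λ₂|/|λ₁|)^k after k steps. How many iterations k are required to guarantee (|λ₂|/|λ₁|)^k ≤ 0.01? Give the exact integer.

17

|λ₂/λ₁| = 3.82/5.05 = 0.75644
Need k ≥ ln(0.01) / ln(0.75644) = -4.6052 / -0.2791 ≈ 16.498
Smallest integer k satisfying the bound: 17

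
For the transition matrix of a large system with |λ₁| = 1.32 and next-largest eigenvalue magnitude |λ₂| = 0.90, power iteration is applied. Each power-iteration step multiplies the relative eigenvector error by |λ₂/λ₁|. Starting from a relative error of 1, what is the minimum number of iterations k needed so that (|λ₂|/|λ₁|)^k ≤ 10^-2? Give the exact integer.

|λ₂/λ₁| = 0.90/1.32 = 0.68182
Need k ≥ ln(10^-2) / ln(0.68182) = -4.6052 / -0.3830 ≈ 12.024
Smallest integer k satisfying the bound: 13

13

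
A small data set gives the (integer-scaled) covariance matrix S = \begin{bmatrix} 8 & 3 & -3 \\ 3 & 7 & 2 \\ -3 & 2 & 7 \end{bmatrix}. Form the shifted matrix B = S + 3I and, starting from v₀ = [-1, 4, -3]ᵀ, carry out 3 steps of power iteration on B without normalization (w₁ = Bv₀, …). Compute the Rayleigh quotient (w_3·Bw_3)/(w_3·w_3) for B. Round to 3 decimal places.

B = S + 3I has rows (11, 3, -3); (3, 10, 2); (-3, 2, 10)
w1 = Bv₀ = (10, 31, -19)
w2 = Bw1 = (260, 302, -158)
w3 = Bw2 = (4240, 3484, -1756)
Bw3 = (62360, 44048, -23312)
w3·Bw3 = 458805504; w3·w3 = 33199392; μ ≈ 458805504/33199392 = 13.820

μ ≈ 13.820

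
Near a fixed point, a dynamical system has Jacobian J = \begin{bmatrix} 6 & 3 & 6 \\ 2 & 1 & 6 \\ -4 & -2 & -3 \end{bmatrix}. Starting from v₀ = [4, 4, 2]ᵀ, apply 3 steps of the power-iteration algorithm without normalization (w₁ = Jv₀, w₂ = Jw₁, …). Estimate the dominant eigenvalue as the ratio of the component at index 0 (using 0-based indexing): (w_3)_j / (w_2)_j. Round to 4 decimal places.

w1 = Jv₀ = (48, 24, -30)
w2 = Jw1 = (180, -60, -150)
w3 = Jw2 = (0, -600, -150)
Ratio at component: 0 / 180 = 0.0000

λ ≈ 0.0000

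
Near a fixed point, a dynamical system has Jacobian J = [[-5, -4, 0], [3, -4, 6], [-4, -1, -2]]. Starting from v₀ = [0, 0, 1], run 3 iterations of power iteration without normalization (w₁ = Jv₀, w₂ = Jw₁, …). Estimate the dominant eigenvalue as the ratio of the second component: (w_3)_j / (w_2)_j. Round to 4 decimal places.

λ ≈ -1.6667

w1 = Jv₀ = ((-5)·0 + (-4)·0 + 0·1; 3·0 + (-4)·0 + 6·1; (-4)·0 + (-1)·0 + (-2)·1) = (0, 6, -2)
w2 = Jw1 = ((-5)·0 + (-4)·6 + 0·(-2); 3·0 + (-4)·6 + 6·(-2); (-4)·0 + (-1)·6 + (-2)·(-2)) = (-24, -36, -2)
w3 = Jw2 = (264, 60, 136)
Ratio at component: 60 / -36 = -1.6667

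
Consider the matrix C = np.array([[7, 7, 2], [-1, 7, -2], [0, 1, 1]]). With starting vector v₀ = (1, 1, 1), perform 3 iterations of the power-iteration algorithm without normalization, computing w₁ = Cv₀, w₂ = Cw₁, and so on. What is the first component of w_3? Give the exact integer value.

w1 = Cv₀ = (16, 4, 2)
w2 = Cw1 = (144, 8, 6)
w3 = Cw2 = (1076, -100, 14)
The requested component of w3 is 1076.

1076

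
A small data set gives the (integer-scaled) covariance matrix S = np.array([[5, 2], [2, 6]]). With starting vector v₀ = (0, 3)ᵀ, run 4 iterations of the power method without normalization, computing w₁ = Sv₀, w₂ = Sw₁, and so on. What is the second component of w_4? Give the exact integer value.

w1 = Sv₀ = (5·0 + 2·3; 2·0 + 6·3) = (6, 18)
w2 = Sw1 = (5·6 + 2·18; 2·6 + 6·18) = (66, 120)
w3 = Sw2 = (570, 852)
w4 = Sw3 = (4554, 6252)
The requested component of w4 is 6252.

6252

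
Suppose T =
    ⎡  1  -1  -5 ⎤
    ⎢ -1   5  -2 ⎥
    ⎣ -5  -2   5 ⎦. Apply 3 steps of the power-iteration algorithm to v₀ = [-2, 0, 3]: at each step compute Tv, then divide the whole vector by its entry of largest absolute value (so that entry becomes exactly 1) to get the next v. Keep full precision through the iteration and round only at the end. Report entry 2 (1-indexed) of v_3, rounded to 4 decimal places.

-0.2985

Tv0 = (-17.00000, -4.00000, 25.00000); divide by 25.00000 → v1 = (-0.68000, -0.16000, 1.00000)
Tv1 = (-5.52000, -2.12000, 8.72000); divide by 8.72000 → v2 = (-0.63303, -0.24312, 1.00000)
Tv2 = (-5.38991, -2.58257, 8.65138); divide by 8.65138 → v3 = (-0.62301, -0.29852, 1.00000)
Requested entry of v3: -563/1886 = -0.2985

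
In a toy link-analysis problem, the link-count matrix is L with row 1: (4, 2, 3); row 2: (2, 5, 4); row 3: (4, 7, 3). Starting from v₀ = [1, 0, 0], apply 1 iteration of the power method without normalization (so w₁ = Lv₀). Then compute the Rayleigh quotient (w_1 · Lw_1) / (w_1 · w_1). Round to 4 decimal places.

10.1111

w1 = Lv₀ = (4·1 + 2·0 + 3·0; 2·1 + 5·0 + 4·0; 4·1 + 7·0 + 3·0) = (4, 2, 4)
Lw1 = (32, 34, 42)
w1·Lw1 = 4·32 + 2·34 + 4·42 = 364; w1·w1 = 4·4 + 2·2 + 4·4 = 36
λ ≈ 364/36 = 10.1111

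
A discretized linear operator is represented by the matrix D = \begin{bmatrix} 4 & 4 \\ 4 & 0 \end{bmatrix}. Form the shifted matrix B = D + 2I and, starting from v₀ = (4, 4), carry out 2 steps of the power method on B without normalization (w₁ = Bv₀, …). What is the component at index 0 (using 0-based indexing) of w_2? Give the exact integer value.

B = D + 2I has rows (6, 4); (4, 2)
w1 = Bv₀ = (6·4 + 4·4; 4·4 + 2·4) = (40, 24)
w2 = Bw1 = (6·40 + 4·24; 4·40 + 2·24) = (336, 208)
Requested component of w2: 336

336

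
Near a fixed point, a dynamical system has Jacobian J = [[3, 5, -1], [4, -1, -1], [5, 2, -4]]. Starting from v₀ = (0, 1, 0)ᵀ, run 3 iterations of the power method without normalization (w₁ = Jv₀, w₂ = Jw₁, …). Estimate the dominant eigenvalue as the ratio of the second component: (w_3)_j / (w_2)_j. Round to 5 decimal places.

w1 = Jv₀ = (5, -1, 2)
w2 = Jw1 = (8, 19, 15)
w3 = Jw2 = (104, -2, 18)
Ratio at component: -2 / 19 = -0.10526

-0.10526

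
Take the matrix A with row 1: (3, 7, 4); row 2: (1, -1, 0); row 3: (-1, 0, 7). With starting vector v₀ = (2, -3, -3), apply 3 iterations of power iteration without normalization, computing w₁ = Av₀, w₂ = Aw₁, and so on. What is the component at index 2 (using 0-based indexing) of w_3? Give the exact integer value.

-800

w1 = Av₀ = (3·2 + 7·(-3) + 4·(-3); 1·2 + (-1)·(-3) + 0·(-3); (-1)·2 + 0·(-3) + 7·(-3)) = (-27, 5, -23)
w2 = Aw1 = (3·(-27) + 7·5 + 4·(-23); 1·(-27) + (-1)·5 + 0·(-23); (-1)·(-27) + 0·5 + 7·(-23)) = (-138, -32, -134)
w3 = Aw2 = (-1174, -106, -800)
The requested component of w3 is -800.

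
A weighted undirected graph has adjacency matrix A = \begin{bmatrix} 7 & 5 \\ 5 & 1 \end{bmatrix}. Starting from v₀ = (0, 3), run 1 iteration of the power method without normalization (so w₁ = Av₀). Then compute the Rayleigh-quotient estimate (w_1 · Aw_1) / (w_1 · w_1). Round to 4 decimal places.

8.6923

w1 = Av₀ = (7·0 + 5·3; 5·0 + 1·3) = (15, 3)
Aw1 = (120, 78)
w1·Aw1 = 15·120 + 3·78 = 2034; w1·w1 = 15·15 + 3·3 = 234
λ ≈ 2034/234 = 8.6923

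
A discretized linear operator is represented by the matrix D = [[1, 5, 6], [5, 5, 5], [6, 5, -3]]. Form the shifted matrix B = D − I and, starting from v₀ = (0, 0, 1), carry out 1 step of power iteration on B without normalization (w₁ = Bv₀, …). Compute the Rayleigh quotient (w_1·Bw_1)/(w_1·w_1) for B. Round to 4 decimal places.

-1.9740

B = D − I has rows (0, 5, 6); (5, 4, 5); (6, 5, -4)
w1 = Bv₀ = (6, 5, -4)
Bw1 = (1, 30, 77)
w1·Bw1 = -152; w1·w1 = 77; μ ≈ -152/77 = -1.9740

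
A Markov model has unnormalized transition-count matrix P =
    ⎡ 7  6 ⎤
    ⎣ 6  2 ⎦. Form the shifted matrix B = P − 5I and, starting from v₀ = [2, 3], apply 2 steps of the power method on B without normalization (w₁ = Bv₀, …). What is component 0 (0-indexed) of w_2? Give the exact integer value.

62

B = P − 5I has rows (2, 6); (6, -3)
w1 = Bv₀ = (22, 3)
w2 = Bw1 = (62, 123)
Requested component of w2: 62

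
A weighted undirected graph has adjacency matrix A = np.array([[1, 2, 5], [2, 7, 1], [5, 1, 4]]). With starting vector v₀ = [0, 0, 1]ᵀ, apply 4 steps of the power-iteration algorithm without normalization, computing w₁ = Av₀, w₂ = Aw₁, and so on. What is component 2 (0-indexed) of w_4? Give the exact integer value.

2934

w1 = Av₀ = (5, 1, 4)
w2 = Aw1 = (27, 21, 42)
w3 = Aw2 = (279, 243, 324)
w4 = Aw3 = (2385, 2583, 2934)
The requested component of w4 is 2934.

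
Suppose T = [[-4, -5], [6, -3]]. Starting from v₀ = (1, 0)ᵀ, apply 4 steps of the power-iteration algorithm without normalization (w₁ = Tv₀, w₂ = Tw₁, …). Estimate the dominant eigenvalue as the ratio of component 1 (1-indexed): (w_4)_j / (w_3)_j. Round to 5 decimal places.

w1 = Tv₀ = (-4, 6)
w2 = Tw1 = (-14, -42)
w3 = Tw2 = (266, 42)
w4 = Tw3 = (-1274, 1470)
Ratio at component: -1274 / 266 = -4.78947

-4.78947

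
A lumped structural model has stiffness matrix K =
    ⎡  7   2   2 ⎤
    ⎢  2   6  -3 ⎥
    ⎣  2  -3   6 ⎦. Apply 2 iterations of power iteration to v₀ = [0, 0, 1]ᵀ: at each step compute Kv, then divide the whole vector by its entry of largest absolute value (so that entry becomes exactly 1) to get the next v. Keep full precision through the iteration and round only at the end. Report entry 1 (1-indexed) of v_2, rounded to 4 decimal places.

0.4082

Kv0 = (2.00000, -3.00000, 6.00000); divide by 6.00000 → v1 = (0.33333, -0.50000, 1.00000)
Kv1 = (3.33333, -5.33333, 8.16667); divide by 8.16667 → v2 = (0.40816, -0.65306, 1.00000)
Requested entry of v2: 20/49 = 0.4082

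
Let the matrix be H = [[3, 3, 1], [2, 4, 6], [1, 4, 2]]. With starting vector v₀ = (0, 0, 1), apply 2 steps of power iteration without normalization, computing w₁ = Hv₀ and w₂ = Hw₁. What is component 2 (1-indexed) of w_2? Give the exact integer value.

38

w1 = Hv₀ = (3·0 + 3·0 + 1·1; 2·0 + 4·0 + 6·1; 1·0 + 4·0 + 2·1) = (1, 6, 2)
w2 = Hw1 = (3·1 + 3·6 + 1·2; 2·1 + 4·6 + 6·2; 1·1 + 4·6 + 2·2) = (23, 38, 29)
The requested component of w2 is 38.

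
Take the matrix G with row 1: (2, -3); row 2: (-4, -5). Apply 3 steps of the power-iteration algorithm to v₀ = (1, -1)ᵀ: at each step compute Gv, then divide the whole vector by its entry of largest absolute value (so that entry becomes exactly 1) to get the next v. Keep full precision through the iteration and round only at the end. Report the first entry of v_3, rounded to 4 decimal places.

Gv0 = (5.00000, 1.00000); divide by 5.00000 → v1 = (1.00000, 0.20000)
Gv1 = (1.40000, -5.00000); divide by -5.00000 → v2 = (-0.28000, 1.00000)
Gv2 = (-3.56000, -3.88000); divide by -3.88000 → v3 = (0.91753, 1.00000)
Requested entry of v3: 89/97 = 0.9175

0.9175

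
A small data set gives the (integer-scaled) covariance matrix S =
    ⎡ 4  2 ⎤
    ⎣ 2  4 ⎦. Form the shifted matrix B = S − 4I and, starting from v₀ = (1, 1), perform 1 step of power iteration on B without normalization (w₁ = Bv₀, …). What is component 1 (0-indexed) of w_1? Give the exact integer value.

2

B = S − 4I has rows (0, 2); (2, 0)
w1 = Bv₀ = (0·1 + 2·1; 2·1 + 0·1) = (2, 2)
Requested component of w1: 2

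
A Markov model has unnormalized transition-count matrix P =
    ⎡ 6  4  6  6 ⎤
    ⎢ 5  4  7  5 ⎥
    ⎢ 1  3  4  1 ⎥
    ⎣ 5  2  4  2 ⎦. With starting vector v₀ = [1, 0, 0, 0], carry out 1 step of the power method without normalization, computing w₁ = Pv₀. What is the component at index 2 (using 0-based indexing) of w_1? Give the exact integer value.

1

w1 = Pv₀ = (6·1 + 4·0 + 6·0 + 6·0; 5·1 + 4·0 + 7·0 + 5·0; 1·1 + 3·0 + 4·0 + 1·0; 5·1 + 2·0 + 4·0 + 2·0) = (6, 5, 1, 5)
The requested component of w1 is 1.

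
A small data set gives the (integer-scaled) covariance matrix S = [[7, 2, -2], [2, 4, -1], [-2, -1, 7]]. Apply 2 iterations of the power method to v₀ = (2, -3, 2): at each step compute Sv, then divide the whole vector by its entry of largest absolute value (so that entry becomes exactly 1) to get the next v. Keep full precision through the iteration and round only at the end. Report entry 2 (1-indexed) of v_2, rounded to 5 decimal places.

Sv0 = (4.000000, -10.000000, 13.000000); divide by 13.000000 → v1 = (0.307692, -0.769231, 1.000000)
Sv1 = (-1.384615, -3.461538, 7.153846); divide by 7.153846 → v2 = (-0.193548, -0.483871, 1.000000)
Requested entry of v2: -45/93 = -0.48387

-0.48387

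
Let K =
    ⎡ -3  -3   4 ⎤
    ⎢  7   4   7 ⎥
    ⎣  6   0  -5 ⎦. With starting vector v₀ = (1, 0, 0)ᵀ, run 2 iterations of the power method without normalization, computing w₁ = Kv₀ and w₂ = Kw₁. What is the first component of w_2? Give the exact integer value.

w1 = Kv₀ = ((-3)·1 + (-3)·0 + 4·0; 7·1 + 4·0 + 7·0; 6·1 + 0·0 + (-5)·0) = (-3, 7, 6)
w2 = Kw1 = ((-3)·(-3) + (-3)·7 + 4·6; 7·(-3) + 4·7 + 7·6; 6·(-3) + 0·7 + (-5)·6) = (12, 49, -48)
The requested component of w2 is 12.

12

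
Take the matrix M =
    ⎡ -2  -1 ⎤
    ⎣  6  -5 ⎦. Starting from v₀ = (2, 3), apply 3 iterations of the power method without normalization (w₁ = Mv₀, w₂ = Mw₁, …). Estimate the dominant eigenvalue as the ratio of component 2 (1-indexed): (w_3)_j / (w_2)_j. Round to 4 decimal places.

λ ≈ -8.7778

w1 = Mv₀ = ((-2)·2 + (-1)·3; 6·2 + (-5)·3) = (-7, -3)
w2 = Mw1 = ((-2)·(-7) + (-1)·(-3); 6·(-7) + (-5)·(-3)) = (17, -27)
w3 = Mw2 = (-7, 237)
Ratio at component: 237 / -27 = -8.7778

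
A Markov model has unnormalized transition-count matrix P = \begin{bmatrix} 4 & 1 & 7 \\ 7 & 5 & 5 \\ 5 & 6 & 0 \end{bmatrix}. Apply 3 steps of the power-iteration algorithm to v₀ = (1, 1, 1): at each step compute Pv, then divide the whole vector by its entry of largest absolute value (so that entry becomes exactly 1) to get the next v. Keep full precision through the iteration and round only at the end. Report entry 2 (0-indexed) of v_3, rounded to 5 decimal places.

Pv0 = (12.000000, 17.000000, 11.000000); divide by 17.000000 → v1 = (0.705882, 1.000000, 0.647059)
Pv1 = (8.352941, 13.176471, 9.529412); divide by 13.176471 → v2 = (0.633929, 1.000000, 0.723214)
Pv2 = (8.598214, 13.053571, 9.169643); divide by 13.053571 → v3 = (0.658687, 1.000000, 0.702462)
Requested entry of v3: 2054/2924 = 0.70246

0.70246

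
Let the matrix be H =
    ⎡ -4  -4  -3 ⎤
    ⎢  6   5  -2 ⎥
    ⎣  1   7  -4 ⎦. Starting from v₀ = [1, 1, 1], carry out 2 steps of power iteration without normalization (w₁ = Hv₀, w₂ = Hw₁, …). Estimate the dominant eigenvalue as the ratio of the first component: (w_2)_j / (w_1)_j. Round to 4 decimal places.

w1 = Hv₀ = (-11, 9, 4)
w2 = Hw1 = (-4, -29, 36)
Ratio at component: -4 / -11 = 0.3636

0.3636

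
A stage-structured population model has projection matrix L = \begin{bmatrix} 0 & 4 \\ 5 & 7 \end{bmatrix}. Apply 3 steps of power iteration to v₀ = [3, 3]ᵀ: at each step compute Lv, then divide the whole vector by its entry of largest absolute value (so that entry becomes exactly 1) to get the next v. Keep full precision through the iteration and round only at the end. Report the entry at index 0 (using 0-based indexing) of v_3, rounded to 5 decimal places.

0.42975

Lv0 = (12.000000, 36.000000); divide by 36.000000 → v1 = (0.333333, 1.000000)
Lv1 = (4.000000, 8.666667); divide by 8.666667 → v2 = (0.461538, 1.000000)
Lv2 = (4.000000, 9.307692); divide by 9.307692 → v3 = (0.429752, 1.000000)
Requested entry of v3: 1248/2904 = 0.42975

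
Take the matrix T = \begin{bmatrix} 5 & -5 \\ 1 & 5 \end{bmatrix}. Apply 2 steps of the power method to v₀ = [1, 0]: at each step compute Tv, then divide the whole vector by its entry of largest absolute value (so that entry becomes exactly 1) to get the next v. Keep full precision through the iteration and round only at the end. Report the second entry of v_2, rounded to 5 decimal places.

Tv0 = (5.000000, 1.000000); divide by 5.000000 → v1 = (1.000000, 0.200000)
Tv1 = (4.000000, 2.000000); divide by 4.000000 → v2 = (1.000000, 0.500000)
Requested entry of v2: 10/20 = 0.50000

0.50000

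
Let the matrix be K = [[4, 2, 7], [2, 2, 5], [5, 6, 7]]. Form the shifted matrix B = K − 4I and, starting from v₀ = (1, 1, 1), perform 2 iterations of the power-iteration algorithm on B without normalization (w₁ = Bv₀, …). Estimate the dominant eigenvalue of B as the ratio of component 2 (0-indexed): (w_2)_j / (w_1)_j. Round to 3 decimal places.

8.357

B = K − 4I has rows (0, 2, 7); (2, -2, 5); (5, 6, 3)
w1 = Bv₀ = (0·1 + 2·1 + 7·1; 2·1 + (-2)·1 + 5·1; 5·1 + 6·1 + 3·1) = (9, 5, 14)
w2 = Bw1 = (0·9 + 2·5 + 7·14; 2·9 + (-2)·5 + 5·14; 5·9 + 6·5 + 3·14) = (108, 78, 117)
Ratio: 117/14 = 8.357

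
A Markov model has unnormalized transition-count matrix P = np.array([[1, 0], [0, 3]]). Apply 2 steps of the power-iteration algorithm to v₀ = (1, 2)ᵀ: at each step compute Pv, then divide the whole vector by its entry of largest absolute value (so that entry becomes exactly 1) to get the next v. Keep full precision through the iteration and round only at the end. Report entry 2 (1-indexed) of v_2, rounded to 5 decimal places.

1.00000

Pv0 = (1.000000, 6.000000); divide by 6.000000 → v1 = (0.166667, 1.000000)
Pv1 = (0.166667, 3.000000); divide by 3.000000 → v2 = (0.055556, 1.000000)
Requested entry of v2: 18/18 = 1.00000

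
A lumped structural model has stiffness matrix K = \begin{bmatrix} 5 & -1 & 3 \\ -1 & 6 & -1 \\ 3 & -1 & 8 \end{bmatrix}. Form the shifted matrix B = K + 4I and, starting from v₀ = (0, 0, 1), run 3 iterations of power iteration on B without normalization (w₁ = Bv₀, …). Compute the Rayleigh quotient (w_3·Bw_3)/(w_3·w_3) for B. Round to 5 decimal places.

μ ≈ 14.18599

B = K + 4I has rows (9, -1, 3); (-1, 10, -1); (3, -1, 12)
w1 = Bv₀ = (3, -1, 12)
w2 = Bw1 = (64, -25, 154)
w3 = Bw2 = (1063, -468, 2065)
Bw3 = (16230, -7808, 28437)
w3·Bw3 = 79629039; w3·w3 = 5613218; μ ≈ 79629039/5613218 = 14.18599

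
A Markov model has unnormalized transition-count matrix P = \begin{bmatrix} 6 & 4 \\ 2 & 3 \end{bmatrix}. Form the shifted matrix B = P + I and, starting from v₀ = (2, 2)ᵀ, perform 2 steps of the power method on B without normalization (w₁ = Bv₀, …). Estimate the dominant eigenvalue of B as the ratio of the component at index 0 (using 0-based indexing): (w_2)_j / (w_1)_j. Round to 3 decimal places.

B = P + I has rows (7, 4); (2, 4)
w1 = Bv₀ = (7·2 + 4·2; 2·2 + 4·2) = (22, 12)
w2 = Bw1 = (7·22 + 4·12; 2·22 + 4·12) = (202, 92)
Ratio: 202/22 = 9.182

μ ≈ 9.182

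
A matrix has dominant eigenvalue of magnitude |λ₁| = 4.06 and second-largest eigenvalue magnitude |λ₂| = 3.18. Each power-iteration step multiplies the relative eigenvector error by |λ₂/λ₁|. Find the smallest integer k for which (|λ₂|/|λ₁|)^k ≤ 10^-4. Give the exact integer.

|λ₂/λ₁| = 3.18/4.06 = 0.78325
Need k ≥ ln(10^-4) / ln(0.78325) = -9.2103 / -0.2443 ≈ 37.701
Smallest integer k satisfying the bound: 38

38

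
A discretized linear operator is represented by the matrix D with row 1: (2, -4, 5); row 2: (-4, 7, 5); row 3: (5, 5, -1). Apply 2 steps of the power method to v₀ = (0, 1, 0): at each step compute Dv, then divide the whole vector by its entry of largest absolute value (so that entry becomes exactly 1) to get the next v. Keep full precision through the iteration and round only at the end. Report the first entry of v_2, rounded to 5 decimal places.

-0.12222

Dv0 = (-4.000000, 7.000000, 5.000000); divide by 7.000000 → v1 = (-0.571429, 1.000000, 0.714286)
Dv1 = (-1.571429, 12.857143, 1.428571); divide by 12.857143 → v2 = (-0.122222, 1.000000, 0.111111)
Requested entry of v2: -11/90 = -0.12222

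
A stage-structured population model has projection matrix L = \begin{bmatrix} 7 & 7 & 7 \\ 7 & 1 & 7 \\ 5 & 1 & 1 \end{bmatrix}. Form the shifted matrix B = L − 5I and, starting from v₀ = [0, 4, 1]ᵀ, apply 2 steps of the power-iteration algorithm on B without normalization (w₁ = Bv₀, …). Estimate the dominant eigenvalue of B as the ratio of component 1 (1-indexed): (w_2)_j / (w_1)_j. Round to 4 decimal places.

B = L − 5I has rows (2, 7, 7); (7, -4, 7); (5, 1, -4)
w1 = Bv₀ = (35, -9, 0)
w2 = Bw1 = (7, 281, 166)
Ratio: 7/35 = 0.2000

0.2000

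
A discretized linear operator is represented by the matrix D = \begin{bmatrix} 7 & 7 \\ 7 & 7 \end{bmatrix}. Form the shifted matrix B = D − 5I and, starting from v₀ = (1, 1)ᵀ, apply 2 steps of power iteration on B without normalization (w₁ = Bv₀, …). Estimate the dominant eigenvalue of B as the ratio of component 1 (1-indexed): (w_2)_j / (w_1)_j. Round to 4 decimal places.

9.0000

B = D − 5I has rows (2, 7); (7, 2)
w1 = Bv₀ = (2·1 + 7·1; 7·1 + 2·1) = (9, 9)
w2 = Bw1 = (2·9 + 7·9; 7·9 + 2·9) = (81, 81)
Ratio: 81/9 = 9.0000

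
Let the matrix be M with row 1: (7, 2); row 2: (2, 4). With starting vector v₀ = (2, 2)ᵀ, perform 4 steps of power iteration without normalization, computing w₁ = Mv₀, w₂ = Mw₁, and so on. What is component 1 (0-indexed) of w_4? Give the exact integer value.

w1 = Mv₀ = (18, 12)
w2 = Mw1 = (150, 84)
w3 = Mw2 = (1218, 636)
w4 = Mw3 = (9798, 4980)
The requested component of w4 is 4980.

4980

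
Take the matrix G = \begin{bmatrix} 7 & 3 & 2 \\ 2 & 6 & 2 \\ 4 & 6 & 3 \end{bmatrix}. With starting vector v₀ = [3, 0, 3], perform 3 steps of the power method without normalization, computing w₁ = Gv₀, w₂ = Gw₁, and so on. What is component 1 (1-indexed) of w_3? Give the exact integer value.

w1 = Gv₀ = (7·3 + 3·0 + 2·3; 2·3 + 6·0 + 2·3; 4·3 + 6·0 + 3·3) = (27, 12, 21)
w2 = Gw1 = (7·27 + 3·12 + 2·21; 2·27 + 6·12 + 2·21; 4·27 + 6·12 + 3·21) = (267, 168, 243)
w3 = Gw2 = (2859, 2028, 2805)
The requested component of w3 is 2859.

2859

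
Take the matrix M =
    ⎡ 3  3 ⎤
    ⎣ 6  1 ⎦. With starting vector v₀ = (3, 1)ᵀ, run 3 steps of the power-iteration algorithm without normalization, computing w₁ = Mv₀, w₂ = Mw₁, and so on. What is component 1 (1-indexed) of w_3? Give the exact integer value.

552

w1 = Mv₀ = (3·3 + 3·1; 6·3 + 1·1) = (12, 19)
w2 = Mw1 = (3·12 + 3·19; 6·12 + 1·19) = (93, 91)
w3 = Mw2 = (552, 649)
The requested component of w3 is 552.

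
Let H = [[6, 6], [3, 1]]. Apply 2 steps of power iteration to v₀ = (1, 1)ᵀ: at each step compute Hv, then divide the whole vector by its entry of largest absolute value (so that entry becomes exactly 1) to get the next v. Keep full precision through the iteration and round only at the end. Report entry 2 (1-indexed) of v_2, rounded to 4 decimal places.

Hv0 = (12.00000, 4.00000); divide by 12.00000 → v1 = (1.00000, 0.33333)
Hv1 = (8.00000, 3.33333); divide by 8.00000 → v2 = (1.00000, 0.41667)
Requested entry of v2: 40/96 = 0.4167

0.4167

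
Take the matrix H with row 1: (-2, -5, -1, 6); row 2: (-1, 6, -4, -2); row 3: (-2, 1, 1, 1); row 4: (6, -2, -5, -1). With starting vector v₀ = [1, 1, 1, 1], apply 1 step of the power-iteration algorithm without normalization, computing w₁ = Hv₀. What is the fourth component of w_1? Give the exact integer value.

-2

w1 = Hv₀ = ((-2)·1 + (-5)·1 + (-1)·1 + 6·1; (-1)·1 + 6·1 + (-4)·1 + (-2)·1; (-2)·1 + 1·1 + 1·1 + 1·1; 6·1 + (-2)·1 + (-5)·1 + (-1)·1) = (-2, -1, 1, -2)
The requested component of w1 is -2.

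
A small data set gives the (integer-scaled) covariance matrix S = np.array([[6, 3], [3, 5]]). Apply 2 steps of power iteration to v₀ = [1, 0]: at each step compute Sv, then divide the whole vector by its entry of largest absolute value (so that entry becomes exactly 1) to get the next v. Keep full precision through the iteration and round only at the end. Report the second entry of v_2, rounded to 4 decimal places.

0.7333

Sv0 = (6.00000, 3.00000); divide by 6.00000 → v1 = (1.00000, 0.50000)
Sv1 = (7.50000, 5.50000); divide by 7.50000 → v2 = (1.00000, 0.73333)
Requested entry of v2: 33/45 = 0.7333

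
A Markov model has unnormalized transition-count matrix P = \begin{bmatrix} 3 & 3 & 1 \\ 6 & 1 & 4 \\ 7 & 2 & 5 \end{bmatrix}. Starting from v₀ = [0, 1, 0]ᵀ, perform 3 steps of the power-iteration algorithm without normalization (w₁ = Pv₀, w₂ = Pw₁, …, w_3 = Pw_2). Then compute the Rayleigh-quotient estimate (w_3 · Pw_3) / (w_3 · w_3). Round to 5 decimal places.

λ ≈ 9.97137

w1 = Pv₀ = (3, 1, 2)
w2 = Pw1 = (14, 27, 33)
w3 = Pw2 = (156, 243, 317)
Pw3 = (1514, 2447, 3163)
w3·Pw3 = 156·1514 + 243·2447 + 317·3163 = 1833476; w3·w3 = 156·156 + 243·243 + 317·317 = 183874
λ ≈ 1833476/183874 = 9.97137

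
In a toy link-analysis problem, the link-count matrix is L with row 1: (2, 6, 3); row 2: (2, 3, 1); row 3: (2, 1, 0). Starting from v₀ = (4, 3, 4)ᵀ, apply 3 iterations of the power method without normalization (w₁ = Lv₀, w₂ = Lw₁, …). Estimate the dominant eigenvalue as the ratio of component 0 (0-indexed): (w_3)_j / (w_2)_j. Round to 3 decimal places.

7.068

w1 = Lv₀ = (38, 21, 11)
w2 = Lw1 = (235, 150, 97)
w3 = Lw2 = (1661, 1017, 620)
Ratio at component: 1661 / 235 = 7.068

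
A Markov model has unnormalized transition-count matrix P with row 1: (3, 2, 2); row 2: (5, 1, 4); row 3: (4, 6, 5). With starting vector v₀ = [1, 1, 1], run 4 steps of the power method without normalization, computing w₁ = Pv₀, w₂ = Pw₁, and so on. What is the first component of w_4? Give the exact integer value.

w1 = Pv₀ = (3·1 + 2·1 + 2·1; 5·1 + 1·1 + 4·1; 4·1 + 6·1 + 5·1) = (7, 10, 15)
w2 = Pw1 = (3·7 + 2·10 + 2·15; 5·7 + 1·10 + 4·15; 4·7 + 6·10 + 5·15) = (71, 105, 163)
w3 = Pw2 = (749, 1112, 1729)
w4 = Pw3 = (7929, 11773, 18313)
The requested component of w4 is 7929.

7929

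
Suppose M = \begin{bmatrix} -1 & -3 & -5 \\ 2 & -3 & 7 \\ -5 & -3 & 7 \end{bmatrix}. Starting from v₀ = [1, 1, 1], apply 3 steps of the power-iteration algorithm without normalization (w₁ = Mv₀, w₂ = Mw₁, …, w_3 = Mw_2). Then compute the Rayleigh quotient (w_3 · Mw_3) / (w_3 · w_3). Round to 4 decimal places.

w1 = Mv₀ = ((-1)·1 + (-3)·1 + (-5)·1; 2·1 + (-3)·1 + 7·1; (-5)·1 + (-3)·1 + 7·1) = (-9, 6, -1)
w2 = Mw1 = ((-1)·(-9) + (-3)·6 + (-5)·(-1); 2·(-9) + (-3)·6 + 7·(-1); (-5)·(-9) + (-3)·6 + 7·(-1)) = (-4, -43, 20)
w3 = Mw2 = (33, 261, 289)
Mw3 = (-2261, 1306, 1075)
w3·Mw3 = 33·(-2261) + 261·1306 + 289·1075 = 576928; w3·w3 = 33·33 + 261·261 + 289·289 = 152731
λ ≈ 576928/152731 = 3.7774

λ ≈ 3.7774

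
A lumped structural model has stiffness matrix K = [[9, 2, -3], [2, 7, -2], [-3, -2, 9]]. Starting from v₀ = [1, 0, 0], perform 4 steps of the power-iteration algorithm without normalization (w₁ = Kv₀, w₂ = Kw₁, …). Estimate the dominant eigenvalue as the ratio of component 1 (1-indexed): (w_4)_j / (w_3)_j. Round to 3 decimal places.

λ ≈ 12.449

w1 = Kv₀ = (9·1 + 2·0 + (-3)·0; 2·1 + 7·0 + (-2)·0; (-3)·1 + (-2)·0 + 9·0) = (9, 2, -3)
w2 = Kw1 = (9·9 + 2·2 + (-3)·(-3); 2·9 + 7·2 + (-2)·(-3); (-3)·9 + (-2)·2 + 9·(-3)) = (94, 38, -58)
w3 = Kw2 = (1096, 570, -880)
w4 = Kw3 = (13644, 7942, -12348)
Ratio at component: 13644 / 1096 = 12.449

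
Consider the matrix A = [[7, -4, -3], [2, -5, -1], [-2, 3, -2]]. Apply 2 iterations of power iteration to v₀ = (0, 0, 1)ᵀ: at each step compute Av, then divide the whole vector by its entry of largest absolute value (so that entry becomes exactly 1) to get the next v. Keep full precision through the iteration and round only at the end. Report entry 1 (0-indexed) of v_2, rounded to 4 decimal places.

-0.0909

Av0 = (-3.00000, -1.00000, -2.00000); divide by -3.00000 → v1 = (1.00000, 0.33333, 0.66667)
Av1 = (3.66667, -0.33333, -2.33333); divide by 3.66667 → v2 = (1.00000, -0.09091, -0.63636)
Requested entry of v2: 1/-11 = -0.0909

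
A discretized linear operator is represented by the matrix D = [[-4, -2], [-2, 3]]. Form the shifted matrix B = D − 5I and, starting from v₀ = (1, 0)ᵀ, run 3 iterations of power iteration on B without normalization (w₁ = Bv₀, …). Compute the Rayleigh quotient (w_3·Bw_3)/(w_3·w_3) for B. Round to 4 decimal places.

B = D − 5I has rows (-9, -2); (-2, -2)
w1 = Bv₀ = ((-9)·1 + (-2)·0; (-2)·1 + (-2)·0) = (-9, -2)
w2 = Bw1 = ((-9)·(-9) + (-2)·(-2); (-2)·(-9) + (-2)·(-2)) = (85, 22)
w3 = Bw2 = (-809, -214)
Bw3 = (7709, 2046)
w3·Bw3 = -6674425; w3·w3 = 700277; μ ≈ -6674425/700277 = -9.5311

μ ≈ -9.5311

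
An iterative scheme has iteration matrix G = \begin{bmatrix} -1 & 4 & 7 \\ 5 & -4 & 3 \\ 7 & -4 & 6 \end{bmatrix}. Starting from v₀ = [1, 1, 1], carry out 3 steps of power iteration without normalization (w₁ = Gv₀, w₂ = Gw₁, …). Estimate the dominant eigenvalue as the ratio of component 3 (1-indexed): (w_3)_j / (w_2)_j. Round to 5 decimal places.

λ ≈ 8.21296

w1 = Gv₀ = ((-1)·1 + 4·1 + 7·1; 5·1 + (-4)·1 + 3·1; 7·1 + (-4)·1 + 6·1) = (10, 4, 9)
w2 = Gw1 = ((-1)·10 + 4·4 + 7·9; 5·10 + (-4)·4 + 3·9; 7·10 + (-4)·4 + 6·9) = (69, 61, 108)
w3 = Gw2 = (931, 425, 887)
Ratio at component: 887 / 108 = 8.21296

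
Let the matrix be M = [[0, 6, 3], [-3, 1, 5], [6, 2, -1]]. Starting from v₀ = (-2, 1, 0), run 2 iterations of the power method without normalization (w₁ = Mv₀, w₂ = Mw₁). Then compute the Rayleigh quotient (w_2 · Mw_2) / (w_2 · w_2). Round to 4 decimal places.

-2.8419

w1 = Mv₀ = (6, 7, -10)
w2 = Mw1 = (12, -61, 60)
Mw2 = (-186, 203, -110)
w2·Mw2 = 12·(-186) + (-61)·203 + 60·(-110) = -21215; w2·w2 = 12·12 + (-61)·(-61) + 60·60 = 7465
λ ≈ -21215/7465 = -2.8419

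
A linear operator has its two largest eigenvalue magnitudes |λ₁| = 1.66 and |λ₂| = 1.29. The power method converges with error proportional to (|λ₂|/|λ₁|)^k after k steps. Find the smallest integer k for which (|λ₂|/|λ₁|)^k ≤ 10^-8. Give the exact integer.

|λ₂/λ₁| = 1.29/1.66 = 0.77711
Need k ≥ ln(10^-8) / ln(0.77711) = -18.4207 / -0.2522 ≈ 73.047
Smallest integer k satisfying the bound: 74

74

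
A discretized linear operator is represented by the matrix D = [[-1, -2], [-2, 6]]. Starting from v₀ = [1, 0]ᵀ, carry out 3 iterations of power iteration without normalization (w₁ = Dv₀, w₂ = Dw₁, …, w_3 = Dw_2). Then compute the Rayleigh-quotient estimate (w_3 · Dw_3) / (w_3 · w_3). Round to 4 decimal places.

w1 = Dv₀ = ((-1)·1 + (-2)·0; (-2)·1 + 6·0) = (-1, -2)
w2 = Dw1 = ((-1)·(-1) + (-2)·(-2); (-2)·(-1) + 6·(-2)) = (5, -10)
w3 = Dw2 = (15, -70)
Dw3 = (125, -450)
w3·Dw3 = 15·125 + (-70)·(-450) = 33375; w3·w3 = 15·15 + (-70)·(-70) = 5125
λ ≈ 33375/5125 = 6.5122

λ ≈ 6.5122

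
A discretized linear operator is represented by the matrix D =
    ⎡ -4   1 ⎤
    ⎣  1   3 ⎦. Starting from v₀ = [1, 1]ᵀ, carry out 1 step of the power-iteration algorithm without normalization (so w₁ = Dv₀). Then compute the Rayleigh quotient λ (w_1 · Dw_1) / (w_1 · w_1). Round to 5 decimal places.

w1 = Dv₀ = ((-4)·1 + 1·1; 1·1 + 3·1) = (-3, 4)
Dw1 = (16, 9)
w1·Dw1 = (-3)·16 + 4·9 = -12; w1·w1 = (-3)·(-3) + 4·4 = 25
λ ≈ -12/25 = -0.48000

-0.48000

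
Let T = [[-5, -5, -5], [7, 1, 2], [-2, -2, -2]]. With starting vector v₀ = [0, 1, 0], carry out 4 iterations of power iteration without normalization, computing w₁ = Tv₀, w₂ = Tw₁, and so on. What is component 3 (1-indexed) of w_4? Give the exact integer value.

w1 = Tv₀ = (-5, 1, -2)
w2 = Tw1 = (30, -38, 12)
w3 = Tw2 = (-20, 196, -8)
w4 = Tw3 = (-840, 40, -336)
The requested component of w4 is -336.

-336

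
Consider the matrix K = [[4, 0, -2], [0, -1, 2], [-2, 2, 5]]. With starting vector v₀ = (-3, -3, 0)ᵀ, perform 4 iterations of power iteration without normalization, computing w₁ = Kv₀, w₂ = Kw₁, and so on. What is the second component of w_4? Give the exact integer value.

417

w1 = Kv₀ = (4·(-3) + 0·(-3) + (-2)·0; 0·(-3) + (-1)·(-3) + 2·0; (-2)·(-3) + 2·(-3) + 5·0) = (-12, 3, 0)
w2 = Kw1 = (4·(-12) + 0·3 + (-2)·0; 0·(-12) + (-1)·3 + 2·0; (-2)·(-12) + 2·3 + 5·0) = (-48, -3, 30)
w3 = Kw2 = (-252, 63, 240)
w4 = Kw3 = (-1488, 417, 1830)
The requested component of w4 is 417.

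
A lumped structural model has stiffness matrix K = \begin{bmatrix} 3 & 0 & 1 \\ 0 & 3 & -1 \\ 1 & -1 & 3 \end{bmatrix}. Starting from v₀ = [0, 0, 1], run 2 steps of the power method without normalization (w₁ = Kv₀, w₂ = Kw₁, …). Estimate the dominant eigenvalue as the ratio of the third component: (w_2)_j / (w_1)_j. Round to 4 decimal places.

w1 = Kv₀ = (3·0 + 0·0 + 1·1; 0·0 + 3·0 + (-1)·1; 1·0 + (-1)·0 + 3·1) = (1, -1, 3)
w2 = Kw1 = (3·1 + 0·(-1) + 1·3; 0·1 + 3·(-1) + (-1)·3; 1·1 + (-1)·(-1) + 3·3) = (6, -6, 11)
Ratio at component: 11 / 3 = 3.6667

3.6667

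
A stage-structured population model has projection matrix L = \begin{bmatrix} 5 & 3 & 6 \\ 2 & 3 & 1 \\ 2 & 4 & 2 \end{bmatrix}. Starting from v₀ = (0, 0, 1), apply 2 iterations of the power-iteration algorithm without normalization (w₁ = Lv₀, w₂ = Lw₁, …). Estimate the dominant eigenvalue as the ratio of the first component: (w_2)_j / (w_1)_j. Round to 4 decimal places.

w1 = Lv₀ = (5·0 + 3·0 + 6·1; 2·0 + 3·0 + 1·1; 2·0 + 4·0 + 2·1) = (6, 1, 2)
w2 = Lw1 = (5·6 + 3·1 + 6·2; 2·6 + 3·1 + 1·2; 2·6 + 4·1 + 2·2) = (45, 17, 20)
Ratio at component: 45 / 6 = 7.5000

λ ≈ 7.5000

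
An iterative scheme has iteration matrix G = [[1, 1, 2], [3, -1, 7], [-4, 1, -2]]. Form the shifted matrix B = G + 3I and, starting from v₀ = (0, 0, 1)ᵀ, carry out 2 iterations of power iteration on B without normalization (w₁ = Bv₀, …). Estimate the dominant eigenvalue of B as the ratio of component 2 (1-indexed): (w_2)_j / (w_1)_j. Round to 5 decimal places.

μ ≈ 3.85714

B = G + 3I has rows (4, 1, 2); (3, 2, 7); (-4, 1, 1)
w1 = Bv₀ = (2, 7, 1)
w2 = Bw1 = (17, 27, 0)
Ratio: 27/7 = 3.85714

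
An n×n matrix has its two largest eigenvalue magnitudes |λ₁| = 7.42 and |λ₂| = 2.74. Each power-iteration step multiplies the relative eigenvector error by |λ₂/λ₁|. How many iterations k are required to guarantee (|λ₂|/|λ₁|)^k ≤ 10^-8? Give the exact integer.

|λ₂/λ₁| = 2.74/7.42 = 0.36927
Need k ≥ ln(10^-8) / ln(0.36927) = -18.4207 / -0.9962 ≈ 18.491
Smallest integer k satisfying the bound: 19

19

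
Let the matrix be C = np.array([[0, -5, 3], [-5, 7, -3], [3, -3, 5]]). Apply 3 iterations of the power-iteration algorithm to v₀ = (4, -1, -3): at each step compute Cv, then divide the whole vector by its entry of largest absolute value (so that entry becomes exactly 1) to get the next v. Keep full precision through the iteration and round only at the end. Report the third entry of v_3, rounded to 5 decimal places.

-0.60546

Cv0 = (-4.000000, -18.000000, 0.000000); divide by -18.000000 → v1 = (0.222222, 1.000000, 0.000000)
Cv1 = (-5.000000, 5.888889, -2.333333); divide by 5.888889 → v2 = (-0.849057, 1.000000, -0.396226)
Cv2 = (-6.188679, 12.433962, -7.528302); divide by 12.433962 → v3 = (-0.497724, 1.000000, -0.605463)
Requested entry of v3: 798/-1318 = -0.60546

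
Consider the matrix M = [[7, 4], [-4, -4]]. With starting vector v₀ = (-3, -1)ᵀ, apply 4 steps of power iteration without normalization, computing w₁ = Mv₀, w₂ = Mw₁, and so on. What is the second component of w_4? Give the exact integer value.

w1 = Mv₀ = (-25, 16)
w2 = Mw1 = (-111, 36)
w3 = Mw2 = (-633, 300)
w4 = Mw3 = (-3231, 1332)
The requested component of w4 is 1332.

1332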